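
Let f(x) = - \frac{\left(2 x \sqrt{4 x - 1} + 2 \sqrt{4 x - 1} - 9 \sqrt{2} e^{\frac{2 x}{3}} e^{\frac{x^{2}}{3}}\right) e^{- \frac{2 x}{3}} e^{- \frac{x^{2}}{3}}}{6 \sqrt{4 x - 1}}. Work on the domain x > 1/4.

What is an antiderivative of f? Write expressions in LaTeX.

Recover f(x) by differentiating a candidate F(x); any mismatch rules it out.
Check: d/dx[\frac{3 \sqrt{2} \sqrt{4 x - 1} + 2 e^{- \frac{x^{2}}{3} - \frac{2 x}{3}}}{4}] = \frac{\left(- 2 x \sqrt{4 x - 1} - 2 \sqrt{4 x - 1} + 9 \sqrt{2} e^{\frac{2 x}{3}} e^{\frac{x^{2}}{3}}\right) e^{- \frac{2 x}{3}} e^{- \frac{x^{2}}{3}}}{6 \sqrt{4 x - 1}}, which equals f(x).

An antiderivative is F(x) = \frac{3 \sqrt{2} \sqrt{4 x - 1} + 2 e^{- \frac{x^{2}}{3} - \frac{2 x}{3}}}{4}.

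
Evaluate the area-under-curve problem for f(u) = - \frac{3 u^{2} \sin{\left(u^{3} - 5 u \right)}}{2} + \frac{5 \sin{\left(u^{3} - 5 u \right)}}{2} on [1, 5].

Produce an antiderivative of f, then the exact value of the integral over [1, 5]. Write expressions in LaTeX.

Antiderivative: F(u) = \frac{\cos{\left(u^{3} - 5 u \right)}}{2}; value = - \frac{\cos{\left(4 \right)}}{2} + \frac{\cos{\left(100 \right)}}{2}

f matches the chain-rule pattern g'(h)*h' with inner function h(u) = u^{3} - 5 u; substituting w = h(u) collapses the integral.
F(u) = \frac{\cos{\left(u^{3} - 5 u \right)}}{2} is an antiderivative of f.
Check: d/du[\frac{\cos{\left(u^{3} - 5 u \right)}}{2}] = - \frac{3 u^{2} \sin{\left(u^{3} - 5 u \right)}}{2} + \frac{5 \sin{\left(u^{3} - 5 u \right)}}{2} = f(u).
F(5) = \frac{\cos{\left(100 \right)}}{2}; F(1) = \frac{\cos{\left(4 \right)}}{2}.
Integral = F(5) - F(1) = - \frac{\cos{\left(4 \right)}}{2} + \frac{\cos{\left(100 \right)}}{2}.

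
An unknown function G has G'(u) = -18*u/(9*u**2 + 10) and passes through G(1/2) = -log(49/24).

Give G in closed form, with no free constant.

G(u) = -log(9*u**2 + 10) + log(6)

G'(u) matches the chain-rule pattern g'(h)*h' with inner function h(u) = 3*u**2/2 + 5/3; substituting w = h(u) collapses the integral.
A general antiderivative is -log(3*u**2/2 + 5/3) + C.
The condition gives C = -log(49/24) - (-log(49/24)) = 0.
So G(u) = -log(9*u**2 + 10) + log(6).
Check: d/du[-log(9*u**2 + 10) + log(6)] = -18*u/(9*u**2 + 10) = G'(u).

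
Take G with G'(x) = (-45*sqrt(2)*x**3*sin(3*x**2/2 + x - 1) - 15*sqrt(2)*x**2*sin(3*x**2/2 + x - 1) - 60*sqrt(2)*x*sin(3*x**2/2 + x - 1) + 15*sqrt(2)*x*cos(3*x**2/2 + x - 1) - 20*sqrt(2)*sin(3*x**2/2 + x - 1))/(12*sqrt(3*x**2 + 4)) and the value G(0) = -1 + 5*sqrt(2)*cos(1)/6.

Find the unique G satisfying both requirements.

G(x) = 5*sqrt(3*x**2/2 + 2)*cos(3*x**2/2 + x - 1)/6 - 1

G'(x) has the shape u'v + uv' for u = 5*sqrt(3*x**2/2 + 2)/6 and v = cos(3*x**2/2 + x - 1) — it is the derivative of the product u*v.
A general antiderivative is 5*sqrt(3*x**2/2 + 2)*cos(3*x**2/2 + x - 1)/6 + C.
The condition gives C = -1 + 5*sqrt(2)*cos(1)/6 - (5*sqrt(2)*cos(1)/6) = -1.
So G(x) = 5*sqrt(3*x**2/2 + 2)*cos(3*x**2/2 + x - 1)/6 - 1.
Check: d/dx[5*sqrt(3*x**2/2 + 2)*cos(3*x**2/2 + x - 1)/6 - 1] = sqrt(2)*(-45*x**3*sin(3*x**2/2 + x - 1) - 15*x**2*sin(3*x**2/2 + x - 1) - 60*x*sin(3*x**2/2 + x - 1) + 15*x*cos(3*x**2/2 + x - 1) - 20*sin(3*x**2/2 + x - 1))/(12*sqrt(3*x**2 + 4)), which equals G'(x).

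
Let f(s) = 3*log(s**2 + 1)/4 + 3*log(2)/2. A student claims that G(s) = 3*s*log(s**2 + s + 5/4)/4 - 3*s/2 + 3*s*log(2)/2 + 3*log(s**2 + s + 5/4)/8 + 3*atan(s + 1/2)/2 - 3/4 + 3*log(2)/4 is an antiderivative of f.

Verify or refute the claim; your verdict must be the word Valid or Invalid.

d/ds[G] = 3*log(s**2 + s + 5/4)/4 + 3*log(2)/2
d/ds[G] - f(s) = -3*log(s**2 + 1)/4 + 3*log(s**2 + s + 5/4)/4 != 0.

Invalid: d/ds[G] - f = -3*log(s**2 + 1)/4 + 3*log(s**2 + s + 5/4)/4, which is not 0.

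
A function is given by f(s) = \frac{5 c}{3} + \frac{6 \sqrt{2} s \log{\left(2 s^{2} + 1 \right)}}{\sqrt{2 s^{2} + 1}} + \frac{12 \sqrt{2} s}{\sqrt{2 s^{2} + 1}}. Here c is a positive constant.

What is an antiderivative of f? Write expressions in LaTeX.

An antiderivative is F(s) = \frac{5 c s}{3} + 3 \sqrt{4 s^{2} + 2} \log{\left(2 s^{2} + 1 \right)}.

Integrate term by term and add the pieces.
Check: d/ds[\frac{5 c s}{3} + 3 \sqrt{4 s^{2} + 2} \log{\left(2 s^{2} + 1 \right)}] = \frac{5 c \sqrt{2 s^{2} + 1} + 18 \sqrt{2} s \log{\left(2 s^{2} + 1 \right)} + 36 \sqrt{2} s}{3 \sqrt{2 s^{2} + 1}}, which equals f(s).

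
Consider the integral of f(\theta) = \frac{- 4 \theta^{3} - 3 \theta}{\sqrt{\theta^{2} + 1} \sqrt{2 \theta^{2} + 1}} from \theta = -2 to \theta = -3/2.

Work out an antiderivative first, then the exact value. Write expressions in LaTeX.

Recognize the product-rule pattern: f = u'v + uv' with u = - \frac{\sqrt{2 \theta^{2} + 2}}{2}, v = \sqrt{4 \theta^{2} + 2}, so integration by parts undoes it.
F(\theta) = - \sqrt{\theta^{2} + 1} \sqrt{2 \theta^{2} + 1} is an antiderivative of f.
Check: d/d\theta[- \sqrt{\theta^{2} + 1} \sqrt{2 \theta^{2} + 1}] = \frac{- 4 \theta^{3} - 3 \theta}{\sqrt{\theta^{2} + 1} \sqrt{2 \theta^{2} + 1}} = f(\theta).
F(-3/2) = - \frac{\sqrt{286}}{4}; F(-2) = - 3 \sqrt{5}.
Integral = F(-3/2) - F(-2) = - \frac{\sqrt{286}}{4} + 3 \sqrt{5}.

Antiderivative: F(\theta) = - \sqrt{\theta^{2} + 1} \sqrt{2 \theta^{2} + 1}; value = - \frac{\sqrt{286}}{4} + 3 \sqrt{5}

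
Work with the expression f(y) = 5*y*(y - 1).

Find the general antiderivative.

F(y) = 5*y**3/3 - 5*y**2/2 + C

Differentiate the proposed F(y) back; it has to land on f(y) exactly.
Check: d/dy[5*y**3/3 - 5*y**2/2] = 5*y**2 - 5*y, which equals f(y).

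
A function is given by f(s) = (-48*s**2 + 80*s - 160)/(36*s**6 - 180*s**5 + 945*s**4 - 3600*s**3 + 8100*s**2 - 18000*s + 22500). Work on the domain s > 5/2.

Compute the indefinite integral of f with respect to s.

F(s) = 8/(18*s**3 - 45*s**2 + 180*s - 450) + C

Recognize the product-rule pattern: f = u'v + uv' with u = 4/(9*(2*s - 5)), v = 1/(s**2/2 + 5), so integration by parts undoes it.
Check: d/ds[8/(18*s**3 - 45*s**2 + 180*s - 450)] = (-48*s**2 + 80*s - 160)/(36*s**6 - 180*s**5 + 945*s**4 - 3600*s**3 + 8100*s**2 - 18000*s + 22500) = f(s).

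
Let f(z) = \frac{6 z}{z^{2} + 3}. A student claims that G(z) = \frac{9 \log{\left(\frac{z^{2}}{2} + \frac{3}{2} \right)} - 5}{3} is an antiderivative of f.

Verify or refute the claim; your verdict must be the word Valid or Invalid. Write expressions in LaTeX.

d/dz[G] = \frac{6 z}{z^{2} + 3}
This equals f(z) exactly, so the claim holds.

Valid. The derivative of G reproduces f.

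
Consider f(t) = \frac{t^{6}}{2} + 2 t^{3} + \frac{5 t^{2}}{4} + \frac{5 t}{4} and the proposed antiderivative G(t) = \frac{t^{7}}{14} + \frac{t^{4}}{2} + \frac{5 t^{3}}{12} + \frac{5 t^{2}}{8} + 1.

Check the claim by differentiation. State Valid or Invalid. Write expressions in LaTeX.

Valid - the claim checks out under differentiation.

d/dt[G] = \frac{t^{6}}{2} + 2 t^{3} + \frac{5 t^{2}}{4} + \frac{5 t}{4}
This equals f(t) exactly, so the claim holds.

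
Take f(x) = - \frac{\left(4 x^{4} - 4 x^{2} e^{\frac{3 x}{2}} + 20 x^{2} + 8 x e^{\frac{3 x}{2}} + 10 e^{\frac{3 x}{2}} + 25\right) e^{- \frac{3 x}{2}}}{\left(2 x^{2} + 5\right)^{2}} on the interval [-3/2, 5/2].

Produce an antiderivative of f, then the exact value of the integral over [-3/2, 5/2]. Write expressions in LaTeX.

A first test for any F(x): its x-derivative must equal f(x) identically.
F(x) = \frac{2 \left(2 x^{2} - 3 x e^{\frac{3 x}{2}} + 3 e^{\frac{3 x}{2}} + 5\right) e^{- \frac{3 x}{2}}}{3 \left(2 x^{2} + 5\right)} is an antiderivative of f.
Check: d/dx[\frac{2 \left(2 x^{2} - 3 x e^{\frac{3 x}{2}} + 3 e^{\frac{3 x}{2}} + 5\right) e^{- \frac{3 x}{2}}}{3 \left(2 x^{2} + 5\right)}] = \frac{- 4 x^{4} + 4 x^{2} e^{\frac{3 x}{2}} - 20 x^{2} - 8 x e^{\frac{3 x}{2}} - 10 e^{\frac{3 x}{2}} - 25}{4 x^{4} e^{\frac{3 x}{2}} + 20 x^{2} e^{\frac{3 x}{2}} + 25 e^{\frac{3 x}{2}}}, which equals f(x).
F(5/2) = - \frac{6}{35} + \frac{2}{3 e^{\frac{15}{4}}}; F(-3/2) = \frac{10}{19} + \frac{2 e^{\frac{9}{4}}}{3}.
Integral = F(5/2) - F(-3/2) = - \frac{2 e^{\frac{9}{4}}}{3} - \frac{464}{665} + \frac{2}{3 e^{\frac{15}{4}}}.

Antiderivative: F(x) = \frac{2 \left(2 x^{2} - 3 x e^{\frac{3 x}{2}} + 3 e^{\frac{3 x}{2}} + 5\right) e^{- \frac{3 x}{2}}}{3 \left(2 x^{2} + 5\right)}; value = - \frac{2 e^{\frac{9}{4}}}{3} - \frac{464}{665} + \frac{2}{3 e^{\frac{15}{4}}}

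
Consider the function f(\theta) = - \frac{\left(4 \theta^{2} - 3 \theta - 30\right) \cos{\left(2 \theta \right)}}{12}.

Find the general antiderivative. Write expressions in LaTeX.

F(\theta) = \frac{- 8 \theta^{2} \sin{\left(2 \theta \right)} + 6 \theta \sin{\left(2 \theta \right)} - 8 \theta \cos{\left(2 \theta \right)} + 64 \sin{\left(2 \theta \right)} + 3 \cos{\left(2 \theta \right)}}{48} + C

An antiderivative F(\theta) passes only if d/d\theta[F] lands on f(\theta) exactly.
Check: d/d\theta[\frac{- 8 \theta^{2} \sin{\left(2 \theta \right)} + 6 \theta \sin{\left(2 \theta \right)} - 8 \theta \cos{\left(2 \theta \right)} + 64 \sin{\left(2 \theta \right)} + 3 \cos{\left(2 \theta \right)}}{48}] = - \frac{\theta^{2} \cos{\left(2 \theta \right)}}{3} + \frac{\theta \cos{\left(2 \theta \right)}}{4} + \frac{5 \cos{\left(2 \theta \right)}}{2}, which equals f(\theta).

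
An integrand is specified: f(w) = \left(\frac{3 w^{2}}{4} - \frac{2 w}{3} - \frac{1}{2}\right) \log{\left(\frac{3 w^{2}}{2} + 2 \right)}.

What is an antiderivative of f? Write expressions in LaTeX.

Whatever form F(w) takes, F'(w) = f(w) is non-negotiable.
Check: d/dw[\frac{w^{3} \log{\left(\frac{3 w^{2}}{2} + 2 \right)}}{4} - \frac{w^{3}}{6} - \frac{w^{2} \log{\left(\frac{3 w^{2}}{2} + 2 \right)}}{3} + \frac{w^{2}}{3} - \frac{w \log{\left(\frac{3 w^{2}}{2} + 2 \right)}}{2} + \frac{5 w}{3} - \frac{4 \log{\left(w^{2} + \frac{4}{3} \right)}}{9} - \frac{10 \sqrt{3} \operatorname{atan}{\left(\frac{\sqrt{3} w}{2} \right)}}{9}] = \frac{3 w^{2} \log{\left(\frac{3 w^{2}}{2} + 2 \right)}}{4} - \frac{2 w \log{\left(\frac{3 w^{2}}{2} + 2 \right)}}{3} - \frac{\log{\left(\frac{3 w^{2}}{2} + 2 \right)}}{2}, which equals f(w).

An antiderivative is F(w) = \frac{w^{3} \log{\left(\frac{3 w^{2}}{2} + 2 \right)}}{4} - \frac{w^{3}}{6} - \frac{w^{2} \log{\left(\frac{3 w^{2}}{2} + 2 \right)}}{3} + \frac{w^{2}}{3} - \frac{w \log{\left(\frac{3 w^{2}}{2} + 2 \right)}}{2} + \frac{5 w}{3} - \frac{4 \log{\left(w^{2} + \frac{4}{3} \right)}}{9} - \frac{10 \sqrt{3} \operatorname{atan}{\left(\frac{\sqrt{3} w}{2} \right)}}{9}.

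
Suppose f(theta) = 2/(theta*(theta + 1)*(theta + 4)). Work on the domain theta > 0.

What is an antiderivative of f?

An antiderivative is F(theta) = (3*log(theta) - 4*log(theta + 1) + log(theta + 4))/6.

The denominator factors as theta*(theta + 1)*(theta + 4); partial fractions split f into directly integrable pieces: 1/(6*(theta + 4)) - 2/(3*(theta + 1)) + 1/(2*theta).
Check: d/dtheta[(3*log(theta) - 4*log(theta + 1) + log(theta + 4))/6] = 2/(theta**3 + 5*theta**2 + 4*theta), which equals f(theta).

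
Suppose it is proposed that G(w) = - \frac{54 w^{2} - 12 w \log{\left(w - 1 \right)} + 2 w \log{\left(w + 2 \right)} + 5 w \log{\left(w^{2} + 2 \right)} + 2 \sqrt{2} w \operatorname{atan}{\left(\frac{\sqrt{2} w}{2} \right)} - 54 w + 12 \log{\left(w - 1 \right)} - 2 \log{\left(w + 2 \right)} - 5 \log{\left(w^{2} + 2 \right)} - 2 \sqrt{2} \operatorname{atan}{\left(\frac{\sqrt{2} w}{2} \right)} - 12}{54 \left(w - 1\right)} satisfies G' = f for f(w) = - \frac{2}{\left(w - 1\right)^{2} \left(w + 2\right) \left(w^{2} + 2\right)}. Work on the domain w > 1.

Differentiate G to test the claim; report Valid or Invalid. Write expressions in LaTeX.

d/dw[G] = \frac{- w^{5} + w^{3} - 2 w^{2} + 6 w - 6}{w^{5} - w^{3} + 2 w^{2} - 6 w + 4}
d/dw[G] - f(w) = -1 != 0.

Invalid: d/dw[G] - f = -1, which is not 0.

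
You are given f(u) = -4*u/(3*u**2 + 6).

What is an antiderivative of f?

The substitution w = u**2 + 2 works: f is exactly (dF/dw)*(dw/du) for that inner function.
Check: d/du[-2*log(u**2 + 2)/3] = -4*u/(3*u**2 + 6) = f(u).

An antiderivative is F(u) = -2*log(u**2 + 2)/3.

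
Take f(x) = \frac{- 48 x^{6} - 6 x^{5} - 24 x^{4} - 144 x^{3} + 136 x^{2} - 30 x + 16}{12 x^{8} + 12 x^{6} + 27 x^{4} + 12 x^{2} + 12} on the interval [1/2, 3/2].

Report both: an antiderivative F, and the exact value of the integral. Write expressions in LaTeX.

Recognize the product-rule pattern: f = u'v + uv' with u = \frac{1}{x^{4} + \frac{x^{2}}{2} + 1}, v = 4 x^{3} + \frac{x^{2}}{4} + \frac{4 x}{3} + 3, so integration by parts undoes it.
F(x) = \frac{48 x^{3} + 3 x^{2} + 16 x + 36}{6 \left(2 x^{4} + x^{2} + 2\right)} is an antiderivative of f.
Check: d/dx[\frac{48 x^{3} + 3 x^{2} + 16 x + 36}{6 \left(2 x^{4} + x^{2} + 2\right)}] = \frac{- 48 x^{6} - 6 x^{5} - 24 x^{4} - 144 x^{3} + 136 x^{2} - 30 x + 16}{12 x^{8} + 12 x^{6} + 27 x^{4} + 12 x^{2} + 12} = f(x).
F(3/2) = \frac{61}{23}; F(1/2) = \frac{203}{57}.
Integral = F(3/2) - F(1/2) = - \frac{1192}{1311}.

Antiderivative: F(x) = \frac{48 x^{3} + 3 x^{2} + 16 x + 36}{6 \left(2 x^{4} + x^{2} + 2\right)}; value = - \frac{1192}{1311}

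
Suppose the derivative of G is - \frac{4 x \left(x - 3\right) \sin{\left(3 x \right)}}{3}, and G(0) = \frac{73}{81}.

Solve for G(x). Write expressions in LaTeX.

A candidate passes only if d/dx[G] lands on the given G'(x) exactly.
A general antiderivative is \frac{4 x^{2} \cos{\left(3 x \right)}}{9} - \frac{8 x \sin{\left(3 x \right)}}{27} - \frac{4 x \cos{\left(3 x \right)}}{3} + \frac{4 \sin{\left(3 x \right)}}{9} - \frac{8 \cos{\left(3 x \right)}}{81} + C.
The condition gives C = \frac{73}{81} - (- \frac{8}{81}) = 1.
So G(x) = \frac{4 x^{2} \cos{\left(3 x \right)}}{9} - \frac{8 x \sin{\left(3 x \right)}}{27} - \frac{4 x \cos{\left(3 x \right)}}{3} + \frac{4 \sin{\left(3 x \right)}}{9} - \frac{8 \cos{\left(3 x \right)}}{81} + 1.
Check: d/dx[\frac{4 x^{2} \cos{\left(3 x \right)}}{9} - \frac{8 x \sin{\left(3 x \right)}}{27} - \frac{4 x \cos{\left(3 x \right)}}{3} + \frac{4 \sin{\left(3 x \right)}}{9} - \frac{8 \cos{\left(3 x \right)}}{81} + 1] = - \frac{4 x^{2} \sin{\left(3 x \right)}}{3} + 4 x \sin{\left(3 x \right)}, which equals G'(x).

G(x) = \frac{4 x^{2} \cos{\left(3 x \right)}}{9} - \frac{8 x \sin{\left(3 x \right)}}{27} - \frac{4 x \cos{\left(3 x \right)}}{3} + \frac{4 \sin{\left(3 x \right)}}{9} - \frac{8 \cos{\left(3 x \right)}}{81} + 1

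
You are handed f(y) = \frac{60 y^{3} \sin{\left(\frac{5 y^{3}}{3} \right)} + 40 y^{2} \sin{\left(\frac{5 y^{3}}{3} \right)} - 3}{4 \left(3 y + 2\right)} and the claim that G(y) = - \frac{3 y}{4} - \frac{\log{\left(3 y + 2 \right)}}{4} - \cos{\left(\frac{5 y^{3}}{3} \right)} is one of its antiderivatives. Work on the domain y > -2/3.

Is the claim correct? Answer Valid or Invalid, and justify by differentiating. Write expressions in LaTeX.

Invalid: d/dy[G] - f = - \frac{3}{4}, which is not 0.

d/dy[G] = \frac{60 y^{3} \sin{\left(\frac{5 y^{3}}{3} \right)} + 40 y^{2} \sin{\left(\frac{5 y^{3}}{3} \right)} - 9 y - 9}{12 y + 8}
d/dy[G] - f(y) = - \frac{3}{4} != 0.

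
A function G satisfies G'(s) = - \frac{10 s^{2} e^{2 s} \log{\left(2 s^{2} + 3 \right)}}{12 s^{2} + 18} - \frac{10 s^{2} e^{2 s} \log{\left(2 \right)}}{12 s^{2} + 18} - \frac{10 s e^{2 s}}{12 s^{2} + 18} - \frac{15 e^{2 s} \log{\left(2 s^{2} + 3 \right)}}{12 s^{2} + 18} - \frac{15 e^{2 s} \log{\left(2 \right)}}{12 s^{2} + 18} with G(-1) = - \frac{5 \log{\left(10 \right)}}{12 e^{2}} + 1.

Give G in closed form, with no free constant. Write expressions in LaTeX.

G(s) = \frac{- 5 e^{2 s} \log{\left(4 s^{2} + 6 \right)} + 12}{12}

Recognize the product-rule pattern: G'(s) = u'v + uv' with u = - \frac{5 e^{2 s}}{12}, v = \log{\left(4 s^{2} + 6 \right)}, so integration by parts undoes it.
A general antiderivative is - \frac{5 e^{2 s} \log{\left(4 s^{2} + 6 \right)}}{12} + C.
The condition gives C = - \frac{5 \log{\left(10 \right)}}{12 e^{2}} + 1 - (- \frac{5 \log{\left(10 \right)}}{12 e^{2}}) = 1.
So G(s) = \frac{- 5 e^{2 s} \log{\left(4 s^{2} + 6 \right)} + 12}{12}.
Check: d/ds[\frac{- 5 e^{2 s} \log{\left(4 s^{2} + 6 \right)} + 12}{12}] = \frac{- 10 s^{2} e^{2 s} \log{\left(2 s^{2} + 3 \right)} - 10 s^{2} e^{2 s} \log{\left(2 \right)} - 10 s e^{2 s} - 15 e^{2 s} \log{\left(2 s^{2} + 3 \right)} - 15 e^{2 s} \log{\left(2 \right)}}{12 s^{2} + 18}, which equals G'(s).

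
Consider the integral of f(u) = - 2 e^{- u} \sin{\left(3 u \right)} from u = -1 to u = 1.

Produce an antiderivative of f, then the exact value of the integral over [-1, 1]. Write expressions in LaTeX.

Any candidate F(u) must reproduce f(u) exactly when differentiated.
F(u) = \frac{e^{- u} \sin{\left(3 u \right)}}{5} + \frac{3 e^{- u} \cos{\left(3 u \right)}}{5} is an antiderivative of f.
Check: d/du[\frac{e^{- u} \sin{\left(3 u \right)}}{5} + \frac{3 e^{- u} \cos{\left(3 u \right)}}{5}] = - 2 e^{- u} \sin{\left(3 u \right)} = f(u).
F(1) = \frac{3 \cos{\left(3 \right)}}{5 e} + \frac{\sin{\left(3 \right)}}{5 e}; F(-1) = \frac{3 e \cos{\left(3 \right)}}{5} - \frac{e \sin{\left(3 \right)}}{5}.
Integral = F(1) - F(-1) = \frac{3 \cos{\left(3 \right)}}{5 e} + \frac{\sin{\left(3 \right)}}{5 e} + \frac{e \sin{\left(3 \right)}}{5} - \frac{3 e \cos{\left(3 \right)}}{5}.

Antiderivative: F(u) = \frac{e^{- u} \sin{\left(3 u \right)}}{5} + \frac{3 e^{- u} \cos{\left(3 u \right)}}{5}; value = \frac{3 \cos{\left(3 \right)}}{5 e} + \frac{\sin{\left(3 \right)}}{5 e} + \frac{e \sin{\left(3 \right)}}{5} - \frac{3 e \cos{\left(3 \right)}}{5}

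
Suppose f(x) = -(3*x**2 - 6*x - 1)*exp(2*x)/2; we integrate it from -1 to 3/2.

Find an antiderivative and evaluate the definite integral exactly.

Antiderivative: F(x) = (-6*x**2 + 18*x - 7)*exp(2*x)/8; value = 31*exp(-2)/8 + 13*exp(3)/16

Recognize the product-rule pattern: f = u'v + uv' with u = -3*x**2/4 + 9*x/4 - 7/8, v = exp(2*x), so integration by parts undoes it.
F(x) = (-6*x**2 + 18*x - 7)*exp(2*x)/8 is an antiderivative of f.
Check: d/dx[(-6*x**2 + 18*x - 7)*exp(2*x)/8] = -3*x**2*exp(2*x)/2 + 3*x*exp(2*x) + exp(2*x)/2, which equals f(x).
F(3/2) = 13*exp(3)/16; F(-1) = -31*exp(-2)/8.
Integral = F(3/2) - F(-1) = 31*exp(-2)/8 + 13*exp(3)/16.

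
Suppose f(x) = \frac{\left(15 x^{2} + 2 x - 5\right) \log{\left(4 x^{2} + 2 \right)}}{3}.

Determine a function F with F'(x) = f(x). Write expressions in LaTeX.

An antiderivative is F(x) = - \frac{10 x^{3}}{9} - \frac{x^{2}}{3} + 5 x + \left(\frac{5 x^{3}}{3} + \frac{x^{2}}{3} - \frac{5 x}{3}\right) \log{\left(4 x^{2} + 2 \right)} + \frac{\log{\left(x^{2} + \frac{1}{2} \right)}}{6} - \frac{5 \sqrt{2} \operatorname{atan}{\left(\sqrt{2} x \right)}}{2}.

Recover f(x) by differentiating a candidate F(x); any mismatch rules it out.
Check: d/dx[- \frac{10 x^{3}}{9} - \frac{x^{2}}{3} + 5 x + \left(\frac{5 x^{3}}{3} + \frac{x^{2}}{3} - \frac{5 x}{3}\right) \log{\left(4 x^{2} + 2 \right)} + \frac{\log{\left(x^{2} + \frac{1}{2} \right)}}{6} - \frac{5 \sqrt{2} \operatorname{atan}{\left(\sqrt{2} x \right)}}{2}] = 5 x^{2} \log{\left(2 x^{2} + 1 \right)} + 5 x^{2} \log{\left(2 \right)} + \frac{2 x \log{\left(2 x^{2} + 1 \right)}}{3} + \frac{2 x \log{\left(2 \right)}}{3} - \frac{5 \log{\left(2 x^{2} + 1 \right)}}{3} - \frac{5 \log{\left(2 \right)}}{3}, which equals f(x).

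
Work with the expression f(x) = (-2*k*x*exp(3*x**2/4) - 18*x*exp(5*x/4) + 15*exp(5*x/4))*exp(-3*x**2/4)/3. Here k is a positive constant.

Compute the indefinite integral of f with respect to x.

Differentiate the proposed F(x) back; it has to land on f(x) exactly.
Check: d/dx[-k*x**2/3 + 4*exp(5*x/4)*exp(-3*x**2/4)] = (-2*k*x*exp(3*x**2/4) - 18*x*exp(5*x/4) + 15*exp(5*x/4))*exp(-3*x**2/4)/3 = f(x).

F(x) = -k*x**2/3 + 4*exp(5*x/4)*exp(-3*x**2/4) + C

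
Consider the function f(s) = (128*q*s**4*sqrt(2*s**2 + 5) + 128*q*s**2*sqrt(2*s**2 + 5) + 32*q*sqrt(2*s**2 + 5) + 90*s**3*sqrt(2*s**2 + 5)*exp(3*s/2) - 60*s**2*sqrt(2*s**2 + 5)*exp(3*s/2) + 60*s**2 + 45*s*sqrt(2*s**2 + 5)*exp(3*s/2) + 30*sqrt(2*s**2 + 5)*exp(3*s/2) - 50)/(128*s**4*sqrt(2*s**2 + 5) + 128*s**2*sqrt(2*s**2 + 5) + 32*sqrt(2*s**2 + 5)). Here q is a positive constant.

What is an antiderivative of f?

Any candidate F(s) must reproduce f(s) exactly when differentiated.
Check: d/ds[q*s - 5*s*(sqrt(2*s**2 + 5)/2 - 3*exp(3*s/2)/2)/(4*(4*s**2 + 2))] = (128*q*s**4*sqrt(2*s**2 + 5) + 128*q*s**2*sqrt(2*s**2 + 5) + 32*q*sqrt(2*s**2 + 5) + 90*s**3*sqrt(2*s**2 + 5)*exp(3*s/2) - 60*s**2*sqrt(2*s**2 + 5)*exp(3*s/2) + 60*s**2 + 45*s*sqrt(2*s**2 + 5)*exp(3*s/2) + 30*sqrt(2*s**2 + 5)*exp(3*s/2) - 50)/(128*s**4*sqrt(2*s**2 + 5) + 128*s**2*sqrt(2*s**2 + 5) + 32*sqrt(2*s**2 + 5)) = f(s).

An antiderivative is F(s) = q*s - 5*s*(sqrt(2*s**2 + 5)/2 - 3*exp(3*s/2)/2)/(4*(4*s**2 + 2)).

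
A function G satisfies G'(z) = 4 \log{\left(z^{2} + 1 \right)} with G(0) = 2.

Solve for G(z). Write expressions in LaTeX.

Recover the given G'(z) by differentiating a candidate G(z); any mismatch rules it out.
A general antiderivative is 4 z \log{\left(z^{2} + 1 \right)} - 8 z + 8 \operatorname{atan}{\left(z \right)} + C.
The condition gives C = 2 - (0) = 2.
So G(z) = 4 z \log{\left(z^{2} + 1 \right)} - 8 z + 8 \operatorname{atan}{\left(z \right)} + 2.
Check: d/dz[4 z \log{\left(z^{2} + 1 \right)} - 8 z + 8 \operatorname{atan}{\left(z \right)} + 2] = 4 \log{\left(z^{2} + 1 \right)} = G'(z).

G(z) = 4 z \log{\left(z^{2} + 1 \right)} - 8 z + 8 \operatorname{atan}{\left(z \right)} + 2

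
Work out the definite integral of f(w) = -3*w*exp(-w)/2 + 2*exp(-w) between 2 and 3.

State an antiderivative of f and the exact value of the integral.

Antiderivative: F(w) = (3*w - 1)*exp(-w)/2; value = -5*exp(-2)/2 + 4*exp(-3)

Recognize the product-rule pattern: f = u'v + uv' with u = 3*w/2 - 1/2, v = exp(-w), so integration by parts undoes it.
F(w) = (3*w - 1)*exp(-w)/2 is an antiderivative of f.
Check: d/dw[(3*w - 1)*exp(-w)/2] = (4 - 3*w)*exp(-w)/2, which equals f(w).
F(3) = 4*exp(-3); F(2) = 5*exp(-2)/2.
Integral = F(3) - F(2) = -5*exp(-2)/2 + 4*exp(-3).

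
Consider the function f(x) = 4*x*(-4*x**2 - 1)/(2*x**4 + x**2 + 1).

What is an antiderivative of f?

An antiderivative is F(x) = -2*log(2*x**4 + x**2 + 1).

f matches the chain-rule pattern g'(h)*h' with inner function h(x) = 2*x**4 + x**2 + 1; substituting u = h(x) collapses the integral.
Check: d/dx[-2*log(2*x**4 + x**2 + 1)] = (-16*x**3 - 4*x)/(2*x**4 + x**2 + 1), which equals f(x).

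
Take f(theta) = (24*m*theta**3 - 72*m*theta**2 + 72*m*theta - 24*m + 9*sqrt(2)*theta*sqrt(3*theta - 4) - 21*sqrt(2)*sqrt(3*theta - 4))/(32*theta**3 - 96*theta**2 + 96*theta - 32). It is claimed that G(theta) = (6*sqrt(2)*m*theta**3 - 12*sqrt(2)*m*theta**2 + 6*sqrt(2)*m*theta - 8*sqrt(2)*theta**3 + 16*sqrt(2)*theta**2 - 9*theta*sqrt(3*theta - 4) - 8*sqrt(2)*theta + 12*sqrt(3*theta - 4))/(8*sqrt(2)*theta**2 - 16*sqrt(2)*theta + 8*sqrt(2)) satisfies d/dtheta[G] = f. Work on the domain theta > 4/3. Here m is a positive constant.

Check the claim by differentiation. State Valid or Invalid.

d/dtheta[G] = (24*m*theta**3*sqrt(3*theta - 4) - 72*m*theta**2*sqrt(3*theta - 4) + 72*m*theta*sqrt(3*theta - 4) - 24*m*sqrt(3*theta - 4) - 32*theta**3*sqrt(3*theta - 4) + 96*theta**2*sqrt(3*theta - 4) + 27*sqrt(2)*theta**2 - 96*theta*sqrt(3*theta - 4) - 99*sqrt(2)*theta + 32*sqrt(3*theta - 4) + 84*sqrt(2))/(32*theta**3*sqrt(3*theta - 4) - 96*theta**2*sqrt(3*theta - 4) + 96*theta*sqrt(3*theta - 4) - 32*sqrt(3*theta - 4))
d/dtheta[G] - f(theta) = -1 != 0.

Invalid: d/dtheta[G] - f = -1, which is not 0.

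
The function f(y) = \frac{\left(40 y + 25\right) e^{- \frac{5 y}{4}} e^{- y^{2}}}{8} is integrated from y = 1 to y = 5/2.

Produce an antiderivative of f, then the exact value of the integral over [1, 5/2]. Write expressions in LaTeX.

The substitution u = - y^{2} - \frac{5 y}{4} works: f is exactly (dF/du)*(du/dy) for that inner function.
F(y) = - \frac{5 e^{- y^{2} - \frac{5 y}{4}}}{2} is an antiderivative of f.
Check: d/dy[- \frac{5 e^{- y^{2} - \frac{5 y}{4}}}{2}] = \frac{\left(40 y + 25\right) e^{- \frac{5 y}{4}} e^{- y^{2}}}{8} = f(y).
F(5/2) = - \frac{5}{2 e^{\frac{75}{8}}}; F(1) = - \frac{5}{2 e^{\frac{9}{4}}}.
Integral = F(5/2) - F(1) = - \frac{5}{2 e^{\frac{75}{8}}} + \frac{5}{2 e^{\frac{9}{4}}}.

Antiderivative: F(y) = - \frac{5 e^{- y^{2} - \frac{5 y}{4}}}{2}; value = - \frac{5}{2 e^{\frac{75}{8}}} + \frac{5}{2 e^{\frac{9}{4}}}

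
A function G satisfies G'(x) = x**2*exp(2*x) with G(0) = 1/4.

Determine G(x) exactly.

G(x) = (2*x**2 - 2*x + 1)*exp(2*x)/4

Recognize the product-rule pattern: G'(x) = u'v + uv' with u = x**2/2 - x/2 + 1/4, v = exp(2*x), so integration by parts undoes it.
A general antiderivative is (2*x**2 - 2*x + 1)*exp(2*x)/4 + C.
The condition gives C = 1/4 - (1/4) = 0.
So G(x) = (2*x**2 - 2*x + 1)*exp(2*x)/4.
Check: d/dx[(2*x**2 - 2*x + 1)*exp(2*x)/4] = x**2*exp(2*x) = G'(x).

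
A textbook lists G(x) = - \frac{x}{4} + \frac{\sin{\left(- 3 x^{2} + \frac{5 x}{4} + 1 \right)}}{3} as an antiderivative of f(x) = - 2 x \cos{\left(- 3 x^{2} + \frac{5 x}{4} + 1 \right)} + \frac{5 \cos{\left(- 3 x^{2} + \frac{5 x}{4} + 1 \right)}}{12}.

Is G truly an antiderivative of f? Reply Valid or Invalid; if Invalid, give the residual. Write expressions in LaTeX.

d/dx[G] = - 2 x \cos{\left(- 3 x^{2} + \frac{5 x}{4} + 1 \right)} + \frac{5 \cos{\left(- 3 x^{2} + \frac{5 x}{4} + 1 \right)}}{12} - \frac{1}{4}
d/dx[G] - f(x) = - \frac{1}{4} != 0.

Invalid: d/dx[G] - f = - \frac{1}{4}, which is not 0.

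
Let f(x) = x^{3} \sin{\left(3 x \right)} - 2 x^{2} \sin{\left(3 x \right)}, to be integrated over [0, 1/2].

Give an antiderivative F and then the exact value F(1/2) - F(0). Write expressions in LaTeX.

Antiderivative: F(x) = - \frac{9 x^{3} \cos{\left(3 x \right)} - 9 x^{2} \sin{\left(3 x \right)} - 18 x^{2} \cos{\left(3 x \right)} + 12 x \sin{\left(3 x \right)} - 6 x \cos{\left(3 x \right)} + 2 \sin{\left(3 x \right)} + 4 \cos{\left(3 x \right)}}{27}; value = - \frac{23 \sin{\left(\frac{3}{2} \right)}}{108} + \frac{19 \cos{\left(\frac{3}{2} \right)}}{216} + \frac{4}{27}

Integrate term by term and add the pieces.
F(x) = - \frac{9 x^{3} \cos{\left(3 x \right)} - 9 x^{2} \sin{\left(3 x \right)} - 18 x^{2} \cos{\left(3 x \right)} + 12 x \sin{\left(3 x \right)} - 6 x \cos{\left(3 x \right)} + 2 \sin{\left(3 x \right)} + 4 \cos{\left(3 x \right)}}{27} is an antiderivative of f.
Check: d/dx[- \frac{9 x^{3} \cos{\left(3 x \right)} - 9 x^{2} \sin{\left(3 x \right)} - 18 x^{2} \cos{\left(3 x \right)} + 12 x \sin{\left(3 x \right)} - 6 x \cos{\left(3 x \right)} + 2 \sin{\left(3 x \right)} + 4 \cos{\left(3 x \right)}}{27}] = x^{3} \sin{\left(3 x \right)} - 2 x^{2} \sin{\left(3 x \right)} = f(x).
F(1/2) = - \frac{23 \sin{\left(\frac{3}{2} \right)}}{108} + \frac{19 \cos{\left(\frac{3}{2} \right)}}{216}; F(0) = - \frac{4}{27}.
Integral = F(1/2) - F(0) = - \frac{23 \sin{\left(\frac{3}{2} \right)}}{108} + \frac{19 \cos{\left(\frac{3}{2} \right)}}{216} + \frac{4}{27}.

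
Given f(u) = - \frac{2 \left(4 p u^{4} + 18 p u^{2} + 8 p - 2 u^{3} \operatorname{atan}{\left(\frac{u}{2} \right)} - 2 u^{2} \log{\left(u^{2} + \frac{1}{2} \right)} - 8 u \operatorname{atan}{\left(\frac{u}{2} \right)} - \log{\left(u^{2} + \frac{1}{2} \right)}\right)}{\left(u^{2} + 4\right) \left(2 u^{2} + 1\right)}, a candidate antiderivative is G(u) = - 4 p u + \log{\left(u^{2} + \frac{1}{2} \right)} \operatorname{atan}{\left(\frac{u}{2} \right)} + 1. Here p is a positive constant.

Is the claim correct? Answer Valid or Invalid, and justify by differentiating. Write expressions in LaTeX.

Valid - the claim checks out under differentiation.

d/du[G] = \frac{- 8 p u^{4} - 36 p u^{2} - 16 p + 4 u^{3} \operatorname{atan}{\left(\frac{u}{2} \right)} + 4 u^{2} \log{\left(u^{2} + \frac{1}{2} \right)} + 16 u \operatorname{atan}{\left(\frac{u}{2} \right)} + 2 \log{\left(u^{2} + \frac{1}{2} \right)}}{2 u^{4} + 9 u^{2} + 4}
This equals f(u) exactly, so the claim holds.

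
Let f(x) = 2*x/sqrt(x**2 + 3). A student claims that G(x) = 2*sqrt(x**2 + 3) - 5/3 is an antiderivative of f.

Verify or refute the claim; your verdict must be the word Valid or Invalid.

d/dx[G] = 2*x/sqrt(x**2 + 3)
This equals f(x) exactly, so the claim holds.

Valid. The derivative of G reproduces f.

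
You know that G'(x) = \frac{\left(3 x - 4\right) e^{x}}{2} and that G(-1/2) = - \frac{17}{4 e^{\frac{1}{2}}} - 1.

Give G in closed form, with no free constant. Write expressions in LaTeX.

G(x) = \frac{\left(3 x - 7\right) e^{x}}{2} - 1

G'(x) has the shape u'v + uv' for u = \frac{3 x}{2} - \frac{7}{2} and v = e^{x} — it is the derivative of the product u*v.
A general antiderivative is \frac{\left(3 x - 7\right) e^{x}}{2} + C.
The condition gives C = - \frac{17}{4 e^{\frac{1}{2}}} - 1 - (- \frac{17}{4 e^{\frac{1}{2}}}) = -1.
So G(x) = \frac{\left(3 x - 7\right) e^{x}}{2} - 1.
Check: d/dx[\frac{\left(3 x - 7\right) e^{x}}{2} - 1] = \frac{3 x e^{x}}{2} - 2 e^{x}, which equals G'(x).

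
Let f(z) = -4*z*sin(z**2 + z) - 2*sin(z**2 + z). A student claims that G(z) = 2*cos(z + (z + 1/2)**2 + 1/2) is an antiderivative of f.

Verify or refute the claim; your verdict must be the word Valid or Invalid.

d/dz[G] = -4*z*sin(z**2 + 2*z + 3/4) - 4*sin(z**2 + 2*z + 3/4)
d/dz[G] - f(z) = 4*z*sin(z**2 + z) - 4*z*sin(z**2 + 2*z + 3/4) + 2*sin(z**2 + z) - 4*sin(z**2 + 2*z + 3/4) != 0.

Invalid: d/dz[G] - f = 4*z*sin(z**2 + z) - 4*z*sin(z**2 + 2*z + 3/4) + 2*sin(z**2 + z) - 4*sin(z**2 + 2*z + 3/4), which is not 0.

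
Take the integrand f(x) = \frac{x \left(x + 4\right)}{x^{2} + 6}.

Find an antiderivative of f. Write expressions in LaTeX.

An antiderivative is F(x) = x + 2 \log{\left(x^{2} + 6 \right)} - \sqrt{6} \operatorname{atan}{\left(\frac{\sqrt{6} x}{6} \right)}.

Whatever form F(x) takes, F'(x) = f(x) is non-negotiable.
Check: d/dx[x + 2 \log{\left(x^{2} + 6 \right)} - \sqrt{6} \operatorname{atan}{\left(\frac{\sqrt{6} x}{6} \right)}] = \frac{x^{2} + 4 x}{x^{2} + 6}, which equals f(x).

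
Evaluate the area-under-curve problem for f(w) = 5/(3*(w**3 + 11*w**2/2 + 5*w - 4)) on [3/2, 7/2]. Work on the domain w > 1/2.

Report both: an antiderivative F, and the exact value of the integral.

Factor the denominator (3*(w + 2)*(w + 4)*(2*w - 1)) and decompose: f = 8/(27*(2*w - 1)) + 5/(27*(w + 4)) - 1/(3*(w + 2)); each piece integrates to a log, atan, or power term.
F(w) = 4*log(w - 1/2)/27 - log(w + 2)/3 + 5*log(w + 4)/27 is an antiderivative of f.
Check: d/dw[4*log(w - 1/2)/27 - log(w + 2)/3 + 5*log(w + 4)/27] = 10/(6*w**3 + 33*w**2 + 30*w - 24), which equals f(w).
F(7/2) = -log(11/2)/3 + 4*log(3)/27 + 5*log(15/2)/27; F(3/2) = -log(7/2)/3 + 5*log(11/2)/27.
Integral = F(7/2) - F(3/2) = -14*log(11/2)/27 + 4*log(3)/27 + 5*log(15/2)/27 + log(7/2)/3.

Antiderivative: F(w) = 4*log(w - 1/2)/27 - log(w + 2)/3 + 5*log(w + 4)/27; value = -14*log(11/2)/27 + 4*log(3)/27 + 5*log(15/2)/27 + log(7/2)/3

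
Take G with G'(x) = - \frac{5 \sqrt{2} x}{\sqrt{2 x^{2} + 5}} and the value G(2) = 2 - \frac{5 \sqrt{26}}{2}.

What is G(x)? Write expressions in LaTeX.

G'(x) matches the chain-rule pattern g'(h)*h' with inner function h(x) = x^{2} + \frac{5}{2}; substituting u = h(x) collapses the integral.
A general antiderivative is - 5 \sqrt{x^{2} + \frac{5}{2}} + C.
The condition gives C = 2 - \frac{5 \sqrt{26}}{2} - (- \frac{5 \sqrt{26}}{2}) = 2.
So G(x) = 2 - 5 \sqrt{x^{2} + \frac{5}{2}}.
Check: d/dx[2 - 5 \sqrt{x^{2} + \frac{5}{2}}] = - \frac{5 \sqrt{2} x}{\sqrt{2 x^{2} + 5}} = G'(x).

G(x) = 2 - 5 \sqrt{x^{2} + \frac{5}{2}}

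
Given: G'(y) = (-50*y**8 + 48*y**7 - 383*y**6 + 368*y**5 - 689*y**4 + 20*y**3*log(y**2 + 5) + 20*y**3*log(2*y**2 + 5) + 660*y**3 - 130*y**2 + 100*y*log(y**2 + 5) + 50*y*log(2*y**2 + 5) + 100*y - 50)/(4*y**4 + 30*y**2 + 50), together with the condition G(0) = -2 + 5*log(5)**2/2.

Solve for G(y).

G(y) = -(15*y**5 - 18*y**4 + 4*y**3 - 6*y**2 + 6*y - 15*log(y**2 + 5)*log(2*y**2 + 5) + 12)/6

Any candidate G(y) must reproduce the stated G'(y) exactly.
A general antiderivative is -5*y**5/2 + 3*y**4 - 2*y**3/3 + y**2 - y + 5*log(y**2 + 5)*log(2*y**2 + 5)/2 - 1 + C.
The condition gives C = -2 + 5*log(5)**2/2 - (-1 + 5*log(5)**2/2) = -1.
So G(y) = -(15*y**5 - 18*y**4 + 4*y**3 - 6*y**2 + 6*y - 15*log(y**2 + 5)*log(2*y**2 + 5) + 12)/6.
Check: d/dy[-(15*y**5 - 18*y**4 + 4*y**3 - 6*y**2 + 6*y - 15*log(y**2 + 5)*log(2*y**2 + 5) + 12)/6] = (-50*y**8 + 48*y**7 - 383*y**6 + 368*y**5 - 689*y**4 + 20*y**3*log(y**2 + 5) + 20*y**3*log(2*y**2 + 5) + 660*y**3 - 130*y**2 + 100*y*log(y**2 + 5) + 50*y*log(2*y**2 + 5) + 100*y - 50)/(4*y**4 + 30*y**2 + 50) = G'(y).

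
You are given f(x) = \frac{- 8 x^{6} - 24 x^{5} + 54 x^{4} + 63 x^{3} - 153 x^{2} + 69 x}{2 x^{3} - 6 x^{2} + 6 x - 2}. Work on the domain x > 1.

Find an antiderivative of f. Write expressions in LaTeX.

Recover f(x) by differentiating a candidate F(x); any mismatch rules it out.
Check: d/dx[\frac{- 16 x^{6} - 96 x^{5} - 24 x^{4} + 408 x^{3} - 281 x^{2} + 10 x - 5}{16 x^{2} - 32 x + 16}] = \frac{- 8 x^{6} - 24 x^{5} + 54 x^{4} + 63 x^{3} - 153 x^{2} + 69 x}{2 x^{3} - 6 x^{2} + 6 x - 2} = f(x).

An antiderivative is F(x) = \frac{- 16 x^{6} - 96 x^{5} - 24 x^{4} + 408 x^{3} - 281 x^{2} + 10 x - 5}{16 x^{2} - 32 x + 16}.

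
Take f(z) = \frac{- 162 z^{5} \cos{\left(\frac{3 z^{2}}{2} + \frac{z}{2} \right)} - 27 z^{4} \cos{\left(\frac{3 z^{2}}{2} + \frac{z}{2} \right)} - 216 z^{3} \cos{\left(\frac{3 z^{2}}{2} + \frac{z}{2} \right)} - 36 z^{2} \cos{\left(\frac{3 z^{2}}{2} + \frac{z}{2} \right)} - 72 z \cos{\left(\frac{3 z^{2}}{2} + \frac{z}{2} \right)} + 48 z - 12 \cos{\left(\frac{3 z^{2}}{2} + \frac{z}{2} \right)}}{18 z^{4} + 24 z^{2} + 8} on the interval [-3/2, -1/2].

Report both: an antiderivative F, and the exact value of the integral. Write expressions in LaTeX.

Antiderivative: F(z) = - \frac{9 z^{2} \sin{\left(\frac{3 z^{2}}{2} + \frac{z}{2} \right)} + 6 \sin{\left(\frac{3 z^{2}}{2} + \frac{z}{2} \right)} + 4}{3 z^{2} + 2}; value = - \frac{384}{385} - 3 \sin{\left(\frac{1}{8} \right)} + 3 \sin{\left(\frac{21}{8} \right)}

For F(z) to be correct the identity F'(z) - f(z) = 0 must hold.
F(z) = - \frac{9 z^{2} \sin{\left(\frac{3 z^{2}}{2} + \frac{z}{2} \right)} + 6 \sin{\left(\frac{3 z^{2}}{2} + \frac{z}{2} \right)} + 4}{3 z^{2} + 2} is an antiderivative of f.
Check: d/dz[- \frac{9 z^{2} \sin{\left(\frac{3 z^{2}}{2} + \frac{z}{2} \right)} + 6 \sin{\left(\frac{3 z^{2}}{2} + \frac{z}{2} \right)} + 4}{3 z^{2} + 2}] = \frac{- 162 z^{5} \cos{\left(\frac{3 z^{2}}{2} + \frac{z}{2} \right)} - 27 z^{4} \cos{\left(\frac{3 z^{2}}{2} + \frac{z}{2} \right)} - 216 z^{3} \cos{\left(\frac{3 z^{2}}{2} + \frac{z}{2} \right)} - 36 z^{2} \cos{\left(\frac{3 z^{2}}{2} + \frac{z}{2} \right)} - 72 z \cos{\left(\frac{3 z^{2}}{2} + \frac{z}{2} \right)} + 48 z - 12 \cos{\left(\frac{3 z^{2}}{2} + \frac{z}{2} \right)}}{18 z^{4} + 24 z^{2} + 8} = f(z).
F(-1/2) = - \frac{16}{11} - 3 \sin{\left(\frac{1}{8} \right)}; F(-3/2) = - 3 \sin{\left(\frac{21}{8} \right)} - \frac{16}{35}.
Integral = F(-1/2) - F(-3/2) = - \frac{384}{385} - 3 \sin{\left(\frac{1}{8} \right)} + 3 \sin{\left(\frac{21}{8} \right)}.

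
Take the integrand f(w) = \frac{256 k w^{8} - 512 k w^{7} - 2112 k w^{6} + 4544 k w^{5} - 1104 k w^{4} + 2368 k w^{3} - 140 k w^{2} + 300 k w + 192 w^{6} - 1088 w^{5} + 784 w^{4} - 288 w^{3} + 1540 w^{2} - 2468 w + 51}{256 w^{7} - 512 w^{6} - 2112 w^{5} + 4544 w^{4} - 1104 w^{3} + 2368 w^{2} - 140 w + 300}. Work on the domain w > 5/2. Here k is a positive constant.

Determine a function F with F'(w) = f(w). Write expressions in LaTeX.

An antiderivative is F(w) = \frac{16 k w^{5} - 40 k w^{4} + 4 k w^{3} - 10 k w^{2} + 24 w^{3} \log{\left(w + 3 \right)} - 60 w^{2} \log{\left(w + 3 \right)} + 16 w^{2} + 6 w \log{\left(w + 3 \right)} + 8 w - 15 \log{\left(w + 3 \right)} - 16}{32 w^{3} - 80 w^{2} + 8 w - 20}.

Any candidate F(w) must reproduce f(w) exactly when differentiated.
Check: d/dw[\frac{16 k w^{5} - 40 k w^{4} + 4 k w^{3} - 10 k w^{2} + 24 w^{3} \log{\left(w + 3 \right)} - 60 w^{2} \log{\left(w + 3 \right)} + 16 w^{2} + 6 w \log{\left(w + 3 \right)} + 8 w - 15 \log{\left(w + 3 \right)} - 16}{32 w^{3} - 80 w^{2} + 8 w - 20}] = \frac{256 k w^{8} - 512 k w^{7} - 2112 k w^{6} + 4544 k w^{5} - 1104 k w^{4} + 2368 k w^{3} - 140 k w^{2} + 300 k w + 192 w^{6} - 1088 w^{5} + 784 w^{4} - 288 w^{3} + 1540 w^{2} - 2468 w + 51}{256 w^{7} - 512 w^{6} - 2112 w^{5} + 4544 w^{4} - 1104 w^{3} + 2368 w^{2} - 140 w + 300} = f(w).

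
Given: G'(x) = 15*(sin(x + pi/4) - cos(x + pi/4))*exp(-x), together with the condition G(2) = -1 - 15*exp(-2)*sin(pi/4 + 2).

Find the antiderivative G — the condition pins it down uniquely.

G(x) = (-exp(x) - 15*sin(x + pi/4))*exp(-x)

G'(x) has the shape u'v + uv' for u = -15*exp(-x) and v = sin(x + pi/4) — it is the derivative of the product u*v.
A general antiderivative is -15*exp(-x)*sin(x + pi/4) + C.
The condition gives C = -1 - 15*exp(-2)*sin(pi/4 + 2) - (-15*exp(-2)*sin(pi/4 + 2)) = -1.
So G(x) = (-exp(x) - 15*sin(x + pi/4))*exp(-x).
Check: d/dx[(-exp(x) - 15*sin(x + pi/4))*exp(-x)] = (15*sin(x + pi/4) - 15*cos(x + pi/4))*exp(-x), which equals G'(x).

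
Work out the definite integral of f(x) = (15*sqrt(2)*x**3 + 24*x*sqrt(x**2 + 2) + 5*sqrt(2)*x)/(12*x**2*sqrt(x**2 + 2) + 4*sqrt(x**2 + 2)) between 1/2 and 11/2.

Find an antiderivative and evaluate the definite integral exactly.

Any candidate F(x) must reproduce f(x) exactly when differentiated.
F(x) = (5*sqrt(2)*sqrt(x**2 + 2) + 4*log(2*x**2 + 2/3))/4 is an antiderivative of f.
Check: d/dx[(5*sqrt(2)*sqrt(x**2 + 2) + 4*log(2*x**2 + 2/3))/4] = (15*sqrt(2)*x**3 + 24*x*sqrt(x**2 + 2) + 5*sqrt(2)*x)/(12*x**2*sqrt(x**2 + 2) + 4*sqrt(x**2 + 2)) = f(x).
F(11/2) = log(367/6) + 5*sqrt(258)/8; F(1/2) = log(7/6) + 15*sqrt(2)/8.
Integral = F(11/2) - F(1/2) = -15*sqrt(2)/8 - log(7/6) + log(367/6) + 5*sqrt(258)/8.

Antiderivative: F(x) = (5*sqrt(2)*sqrt(x**2 + 2) + 4*log(2*x**2 + 2/3))/4; value = -15*sqrt(2)/8 - log(7/6) + log(367/6) + 5*sqrt(258)/8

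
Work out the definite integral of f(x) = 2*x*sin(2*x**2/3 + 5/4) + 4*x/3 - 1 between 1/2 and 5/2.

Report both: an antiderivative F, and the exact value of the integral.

The integrand splits into summands that can be handled one at a time.
F(x) = 2*x**2/3 - x - 3*cos(2*x**2/3 + 5/4)/2 is an antiderivative of f.
Check: d/dx[2*x**2/3 - x - 3*cos(2*x**2/3 + 5/4)/2] = 2*x*sin(2*x**2/3 + 5/4) + 4*x/3 - 1 = f(x).
F(5/2) = 5/3 - 3*cos(65/12)/2; F(1/2) = -1/3 - 3*cos(17/12)/2.
Integral = F(5/2) - F(1/2) = -3*cos(65/12)/2 + 3*cos(17/12)/2 + 2.

Antiderivative: F(x) = 2*x**2/3 - x - 3*cos(2*x**2/3 + 5/4)/2; value = -3*cos(65/12)/2 + 3*cos(17/12)/2 + 2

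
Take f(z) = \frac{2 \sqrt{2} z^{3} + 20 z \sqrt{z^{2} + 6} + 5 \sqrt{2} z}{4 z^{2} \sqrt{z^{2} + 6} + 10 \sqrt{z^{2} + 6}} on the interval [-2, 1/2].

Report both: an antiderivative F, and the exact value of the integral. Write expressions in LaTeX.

Differentiate the proposed F(z) back; it has to land on f(z) exactly.
F(z) = \sqrt{\frac{z^{2}}{2} + 3} + \frac{5 \log{\left(z^{2} + \frac{5}{2} \right)}}{2} is an antiderivative of f.
Check: d/dz[\sqrt{\frac{z^{2}}{2} + 3} + \frac{5 \log{\left(z^{2} + \frac{5}{2} \right)}}{2}] = \frac{2 \sqrt{2} z^{3} + 20 z \sqrt{z^{2} + 6} + 5 \sqrt{2} z}{4 z^{2} \sqrt{z^{2} + 6} + 10 \sqrt{z^{2} + 6}} = f(z).
F(1/2) = \frac{5 \sqrt{2}}{4} + \frac{5 \log{\left(\frac{11}{4} \right)}}{2}; F(-2) = \sqrt{5} + \frac{5 \log{\left(\frac{13}{2} \right)}}{2}.
Integral = F(1/2) - F(-2) = - \frac{5 \log{\left(\frac{13}{2} \right)}}{2} - \sqrt{5} + \frac{5 \sqrt{2}}{4} + \frac{5 \log{\left(\frac{11}{4} \right)}}{2}.

Antiderivative: F(z) = \sqrt{\frac{z^{2}}{2} + 3} + \frac{5 \log{\left(z^{2} + \frac{5}{2} \right)}}{2}; value = - \frac{5 \log{\left(\frac{13}{2} \right)}}{2} - \sqrt{5} + \frac{5 \sqrt{2}}{4} + \frac{5 \log{\left(\frac{11}{4} \right)}}{2}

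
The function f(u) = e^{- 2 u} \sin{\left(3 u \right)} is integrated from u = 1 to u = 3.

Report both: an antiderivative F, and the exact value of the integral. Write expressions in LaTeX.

Since d/du undoes antidifferentiation here, F'(u) = f(u) is required of F(u).
F(u) = - \frac{\left(2 \sin{\left(3 u \right)} + 3 \cos{\left(3 u \right)}\right) e^{- 2 u}}{13} is an antiderivative of f.
Check: d/du[- \frac{\left(2 \sin{\left(3 u \right)} + 3 \cos{\left(3 u \right)}\right) e^{- 2 u}}{13}] = e^{- 2 u} \sin{\left(3 u \right)} = f(u).
F(3) = - \frac{2 \sin{\left(9 \right)}}{13 e^{6}} - \frac{3 \cos{\left(9 \right)}}{13 e^{6}}; F(1) = - \frac{2 \sin{\left(3 \right)}}{13 e^{2}} - \frac{3 \cos{\left(3 \right)}}{13 e^{2}}.
Integral = F(3) - F(1) = \frac{3 \cos{\left(3 \right)}}{13 e^{2}} - \frac{2 \sin{\left(9 \right)}}{13 e^{6}} - \frac{3 \cos{\left(9 \right)}}{13 e^{6}} + \frac{2 \sin{\left(3 \right)}}{13 e^{2}}.

Antiderivative: F(u) = - \frac{\left(2 \sin{\left(3 u \right)} + 3 \cos{\left(3 u \right)}\right) e^{- 2 u}}{13}; value = \frac{3 \cos{\left(3 \right)}}{13 e^{2}} - \frac{2 \sin{\left(9 \right)}}{13 e^{6}} - \frac{3 \cos{\left(9 \right)}}{13 e^{6}} + \frac{2 \sin{\left(3 \right)}}{13 e^{2}}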